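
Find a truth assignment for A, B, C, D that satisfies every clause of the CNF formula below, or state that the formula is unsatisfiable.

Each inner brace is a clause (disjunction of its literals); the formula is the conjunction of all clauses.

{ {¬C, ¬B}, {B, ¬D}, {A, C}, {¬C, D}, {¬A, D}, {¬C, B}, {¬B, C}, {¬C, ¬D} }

UNSATISFIABLE

Try C = False.
From the singleton clause (A), A = True.
From the singleton clause (D), D = True.
From the singleton clause (B), B = True.
Now (¬B) is unsatisfied and unit — conflict.
Backtrack on C: now try C = True.
From the singleton clause (¬B), B = False.
Now (B) is unsatisfied and unit — conflict.
Both values of C lead to a conflict.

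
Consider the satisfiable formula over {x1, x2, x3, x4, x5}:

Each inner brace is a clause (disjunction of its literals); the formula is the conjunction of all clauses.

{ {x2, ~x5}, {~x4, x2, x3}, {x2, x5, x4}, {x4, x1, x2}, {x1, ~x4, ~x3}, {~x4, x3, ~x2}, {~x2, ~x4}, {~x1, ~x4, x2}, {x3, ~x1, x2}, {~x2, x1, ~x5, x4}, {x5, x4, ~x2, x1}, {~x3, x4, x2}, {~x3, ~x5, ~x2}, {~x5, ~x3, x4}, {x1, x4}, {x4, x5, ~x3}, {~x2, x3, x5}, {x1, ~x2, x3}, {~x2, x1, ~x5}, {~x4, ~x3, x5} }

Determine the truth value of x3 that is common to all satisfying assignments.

Suppose x3 = 1.
Try x2 = 1.
(~x4) alone gives x4 = 0.
(~x5) alone gives x5 = 0.
That conflicts with the unit clause (x5).
Undo x2 and try x2 = 0.
(~x5) alone gives x5 = 0.
(x4) alone gives x4 = 1.
That conflicts with the unit clause (~x4).
Both values of x2 lead to a conflict.
So every satisfying assignment has x3 = False.

False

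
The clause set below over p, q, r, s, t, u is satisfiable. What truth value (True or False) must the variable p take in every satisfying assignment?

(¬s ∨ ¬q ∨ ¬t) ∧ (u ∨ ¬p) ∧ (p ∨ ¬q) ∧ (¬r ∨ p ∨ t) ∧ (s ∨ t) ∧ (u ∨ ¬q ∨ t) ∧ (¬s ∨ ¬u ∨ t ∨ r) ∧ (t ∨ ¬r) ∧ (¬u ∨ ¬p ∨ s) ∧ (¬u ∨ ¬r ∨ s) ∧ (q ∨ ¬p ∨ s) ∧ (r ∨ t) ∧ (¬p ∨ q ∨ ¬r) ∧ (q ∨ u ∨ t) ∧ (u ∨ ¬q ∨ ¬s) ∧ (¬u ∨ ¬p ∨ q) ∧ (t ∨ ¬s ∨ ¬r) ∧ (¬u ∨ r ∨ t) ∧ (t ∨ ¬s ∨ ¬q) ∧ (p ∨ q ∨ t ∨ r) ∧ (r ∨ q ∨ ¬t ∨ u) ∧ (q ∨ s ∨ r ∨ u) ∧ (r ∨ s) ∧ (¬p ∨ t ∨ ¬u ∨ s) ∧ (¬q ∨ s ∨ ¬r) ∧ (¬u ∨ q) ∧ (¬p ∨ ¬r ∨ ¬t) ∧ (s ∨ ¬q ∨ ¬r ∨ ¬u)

False

Suppose p = True.
From the singleton clause (u), u = True.
From the singleton clause (s), s = True.
From the singleton clause (q), q = True.
From the singleton clause (¬t), t = False.
But (t) is also a unit clause — contradiction.
So every satisfying assignment has p = False.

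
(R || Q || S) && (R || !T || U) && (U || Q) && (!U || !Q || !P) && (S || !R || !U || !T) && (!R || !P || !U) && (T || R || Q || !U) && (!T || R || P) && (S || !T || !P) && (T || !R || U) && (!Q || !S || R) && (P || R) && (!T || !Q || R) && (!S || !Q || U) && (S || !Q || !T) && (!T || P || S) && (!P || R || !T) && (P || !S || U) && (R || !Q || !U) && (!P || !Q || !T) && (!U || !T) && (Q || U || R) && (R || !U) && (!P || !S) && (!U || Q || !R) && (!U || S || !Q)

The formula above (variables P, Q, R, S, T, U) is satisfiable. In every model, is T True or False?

False

Suppose T = true.
(!U) alone gives U = false.
(R) alone gives R = true.
(Q) alone gives Q = true.
(!S) alone gives S = false.
But (S) is also a unit clause — contradiction.
So every satisfying assignment has T = False.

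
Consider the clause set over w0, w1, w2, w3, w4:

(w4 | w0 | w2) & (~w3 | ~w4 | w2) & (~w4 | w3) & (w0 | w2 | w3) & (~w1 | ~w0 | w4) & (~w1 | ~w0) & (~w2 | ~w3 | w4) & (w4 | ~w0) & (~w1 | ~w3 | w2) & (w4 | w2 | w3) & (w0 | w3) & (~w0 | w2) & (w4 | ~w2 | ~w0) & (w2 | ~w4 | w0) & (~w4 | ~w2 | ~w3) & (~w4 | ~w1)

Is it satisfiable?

Branch on w4: set w4 = 0.
The clause (~w0) is unit, so w0 = 0.
The clause (w2) is unit, so w2 = 1.
The clause (~w3) is unit, so w3 = 0.
Now (w3) is unsatisfied and unit — conflict.
Backtrack on w4: now try w4 = 1.
The clause (w3) is unit, so w3 = 1.
The clause (w2) is unit, so w2 = 1.
Now (~w2) is unsatisfied and unit — conflict.
Either choice for w4 ends in contradiction.
No assignment satisfies every clause.

No, unsatisfiable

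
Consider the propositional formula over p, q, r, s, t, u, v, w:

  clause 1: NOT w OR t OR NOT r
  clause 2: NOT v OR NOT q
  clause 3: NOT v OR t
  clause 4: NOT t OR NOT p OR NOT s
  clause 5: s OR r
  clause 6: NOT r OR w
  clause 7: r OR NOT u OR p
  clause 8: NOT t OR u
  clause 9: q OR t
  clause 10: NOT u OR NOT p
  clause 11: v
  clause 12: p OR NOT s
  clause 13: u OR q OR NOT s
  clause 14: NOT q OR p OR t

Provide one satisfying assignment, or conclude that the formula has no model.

p ↦ false; q ↦ false; r ↦ true; s ↦ false; t ↦ true; u ↦ true; v ↦ true; w ↦ true

Unit clause (v) forces v = true.
Unit clause (NOT q) forces q = false.
Unit clause (t) forces t = true.
Unit clause (u) forces u = true.
Unit clause (NOT p) forces p = false.
Unit clause (r) forces r = true.
Unit clause (w) forces w = true.
Unit clause (NOT s) forces s = false.
All clauses are satisfied.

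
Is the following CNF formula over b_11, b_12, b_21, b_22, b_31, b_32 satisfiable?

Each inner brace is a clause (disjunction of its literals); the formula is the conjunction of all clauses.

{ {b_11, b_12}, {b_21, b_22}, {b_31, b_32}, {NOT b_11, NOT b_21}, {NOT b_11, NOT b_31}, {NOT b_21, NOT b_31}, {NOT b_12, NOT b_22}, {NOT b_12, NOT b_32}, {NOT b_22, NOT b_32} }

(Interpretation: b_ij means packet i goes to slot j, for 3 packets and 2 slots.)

Unsatisfiable

Suppose b_11 = true.
From the singleton clause (NOT b_21), b_21 = false.
From the singleton clause (b_22), b_22 = true.
From the singleton clause (NOT b_31), b_31 = false.
From the singleton clause (b_32), b_32 = true.
That conflicts with the unit clause (NOT b_32).
That branch fails; take b_11 = false instead.
From the singleton clause (b_12), b_12 = true.
From the singleton clause (NOT b_22), b_22 = false.
From the singleton clause (b_21), b_21 = true.
From the singleton clause (NOT b_31), b_31 = false.
From the singleton clause (b_32), b_32 = true.
That conflicts with the unit clause (NOT b_32).
Neither b_11 = true nor b_11 = false works.
No assignment satisfies every clause.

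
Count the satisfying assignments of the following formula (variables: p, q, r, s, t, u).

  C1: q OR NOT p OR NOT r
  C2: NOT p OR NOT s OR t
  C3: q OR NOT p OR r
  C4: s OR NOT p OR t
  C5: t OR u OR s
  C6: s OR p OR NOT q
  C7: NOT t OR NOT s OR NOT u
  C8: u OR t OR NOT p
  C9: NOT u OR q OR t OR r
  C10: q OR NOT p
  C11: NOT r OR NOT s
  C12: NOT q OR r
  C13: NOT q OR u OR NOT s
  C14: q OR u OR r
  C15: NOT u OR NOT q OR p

There are 2^6 = 64 truth assignments over (p, q, r, s, t, u).
Split on r. With r = true, the clauses containing r are satisfied and NOT r drops from the rest; 5 of the 2^5 = 32 assignments to the other variables satisfy what remains.
With r = false, by the same count on the reduced clause set, 1 assignment works.
(One model: p=F, q=F, r=F, s=F, t=T, u=T.)
Total: 5 + 1 = 6.

6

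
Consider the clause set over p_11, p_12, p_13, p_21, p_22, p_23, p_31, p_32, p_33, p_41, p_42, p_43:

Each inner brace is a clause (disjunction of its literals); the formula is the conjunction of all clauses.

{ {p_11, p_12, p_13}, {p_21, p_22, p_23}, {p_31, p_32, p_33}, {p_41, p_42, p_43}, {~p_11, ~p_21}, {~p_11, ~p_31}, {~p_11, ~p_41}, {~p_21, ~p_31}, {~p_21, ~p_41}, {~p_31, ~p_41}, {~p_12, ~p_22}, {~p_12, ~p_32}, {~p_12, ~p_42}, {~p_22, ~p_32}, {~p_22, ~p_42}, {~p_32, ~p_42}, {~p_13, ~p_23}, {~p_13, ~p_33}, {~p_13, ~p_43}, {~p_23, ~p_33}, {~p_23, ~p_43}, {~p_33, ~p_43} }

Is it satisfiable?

Case p_11 = 0:
Case p_12 = 1:
Unit clause (~p_22) forces p_22 = 0.
Unit clause (~p_32) forces p_32 = 0.
Unit clause (~p_42) forces p_42 = 0.
Case p_21 = 1:
Unit clause (~p_31) forces p_31 = 0.
Unit clause (p_33) forces p_33 = 1.
Unit clause (~p_41) forces p_41 = 0.
Unit clause (p_43) forces p_43 = 1.
Now (~p_43) is unsatisfied and unit — conflict.
Backtrack on p_21: now try p_21 = 0.
Unit clause (p_23) forces p_23 = 1.
Unit clause (~p_13) forces p_13 = 0.
Unit clause (~p_33) forces p_33 = 0.
Unit clause (p_31) forces p_31 = 1.
Unit clause (~p_41) forces p_41 = 0.
Unit clause (p_43) forces p_43 = 1.
Now (~p_43) is unsatisfied and unit — conflict.
Both values of p_21 lead to a conflict.
Backtrack on p_12: now try p_12 = 0.
Unit clause (p_13) forces p_13 = 1.
Unit clause (~p_23) forces p_23 = 0.
Unit clause (~p_33) forces p_33 = 0.
Unit clause (~p_43) forces p_43 = 0.
Case p_21 = 1:
Unit clause (~p_31) forces p_31 = 0.
Unit clause (p_32) forces p_32 = 1.
Unit clause (~p_41) forces p_41 = 0.
Unit clause (p_42) forces p_42 = 1.
Now (~p_42) is unsatisfied and unit — conflict.
Backtrack on p_21: now try p_21 = 0.
Unit clause (p_22) forces p_22 = 1.
Unit clause (~p_32) forces p_32 = 0.
Unit clause (p_31) forces p_31 = 1.
Unit clause (~p_41) forces p_41 = 0.
Unit clause (p_42) forces p_42 = 1.
Now (~p_42) is unsatisfied and unit — conflict.
Both values of p_21 lead to a conflict.
Both values of p_12 lead to a conflict.
Backtrack on p_11: now try p_11 = 1.
Unit clause (~p_21) forces p_21 = 0.
Unit clause (~p_31) forces p_31 = 0.
Unit clause (~p_41) forces p_41 = 0.
Case p_22 = 1:
Unit clause (~p_12) forces p_12 = 0.
Unit clause (~p_32) forces p_32 = 0.
Unit clause (p_33) forces p_33 = 1.
Unit clause (~p_42) forces p_42 = 0.
Unit clause (p_43) forces p_43 = 1.
Now (~p_43) is unsatisfied and unit — conflict.
Backtrack on p_22: now try p_22 = 0.
Unit clause (p_23) forces p_23 = 1.
Unit clause (~p_13) forces p_13 = 0.
Unit clause (~p_33) forces p_33 = 0.
Unit clause (p_32) forces p_32 = 1.
Unit clause (~p_12) forces p_12 = 0.
Unit clause (~p_42) forces p_42 = 0.
Unit clause (p_43) forces p_43 = 1.
Now (~p_43) is unsatisfied and unit — conflict.
Both values of p_22 lead to a conflict.
Both values of p_11 lead to a conflict.
No assignment satisfies every clause.

No, unsatisfiable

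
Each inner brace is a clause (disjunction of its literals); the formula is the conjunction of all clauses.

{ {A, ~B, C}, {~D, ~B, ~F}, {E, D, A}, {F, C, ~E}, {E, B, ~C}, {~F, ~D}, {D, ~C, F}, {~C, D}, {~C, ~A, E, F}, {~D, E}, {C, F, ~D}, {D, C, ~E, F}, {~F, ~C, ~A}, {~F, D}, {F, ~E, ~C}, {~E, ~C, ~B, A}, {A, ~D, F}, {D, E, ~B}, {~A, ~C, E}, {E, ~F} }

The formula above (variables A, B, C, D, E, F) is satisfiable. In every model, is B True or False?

Suppose B = 1.
Suppose A = 1.
Suppose D = 0.
The clause (~C) is unit, so C = 0.
The clause (~F) is unit, so F = 0.
The clause (~E) is unit, so E = 0.
Now (E) is unsatisfied and unit — conflict.
Undo D and try D = 1.
The clause (~F) is unit, so F = 0.
The clause (E) is unit, so E = 1.
The clause (C) is unit, so C = 1.
Now (~C) is unsatisfied and unit — conflict.
Neither D = 1 nor D = 0 works.
Undo A and try A = 0.
The clause (C) is unit, so C = 1.
The clause (D) is unit, so D = 1.
The clause (~F) is unit, so F = 0.
Now (F) is unsatisfied and unit — conflict.
Neither A = 1 nor A = 0 works.
So every satisfying assignment has B = False.

False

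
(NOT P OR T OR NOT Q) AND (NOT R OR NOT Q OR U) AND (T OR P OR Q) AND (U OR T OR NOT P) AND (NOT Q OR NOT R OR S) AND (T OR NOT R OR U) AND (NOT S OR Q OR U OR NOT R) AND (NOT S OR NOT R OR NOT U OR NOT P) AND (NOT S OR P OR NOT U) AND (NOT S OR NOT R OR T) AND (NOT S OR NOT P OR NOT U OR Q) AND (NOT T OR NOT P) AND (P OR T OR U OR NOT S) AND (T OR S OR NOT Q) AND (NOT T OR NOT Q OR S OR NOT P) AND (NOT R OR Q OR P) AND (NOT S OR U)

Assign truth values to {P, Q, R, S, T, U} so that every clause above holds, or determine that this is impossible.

Suppose T = false.
Suppose P = true.
Unit clause (NOT Q) forces Q = false.
Unit clause (U) forces U = true.
Unit clause (NOT S) forces S = false.
No clause remains; R is free.

P=true, Q=false, R=true, S=false, T=false, U=true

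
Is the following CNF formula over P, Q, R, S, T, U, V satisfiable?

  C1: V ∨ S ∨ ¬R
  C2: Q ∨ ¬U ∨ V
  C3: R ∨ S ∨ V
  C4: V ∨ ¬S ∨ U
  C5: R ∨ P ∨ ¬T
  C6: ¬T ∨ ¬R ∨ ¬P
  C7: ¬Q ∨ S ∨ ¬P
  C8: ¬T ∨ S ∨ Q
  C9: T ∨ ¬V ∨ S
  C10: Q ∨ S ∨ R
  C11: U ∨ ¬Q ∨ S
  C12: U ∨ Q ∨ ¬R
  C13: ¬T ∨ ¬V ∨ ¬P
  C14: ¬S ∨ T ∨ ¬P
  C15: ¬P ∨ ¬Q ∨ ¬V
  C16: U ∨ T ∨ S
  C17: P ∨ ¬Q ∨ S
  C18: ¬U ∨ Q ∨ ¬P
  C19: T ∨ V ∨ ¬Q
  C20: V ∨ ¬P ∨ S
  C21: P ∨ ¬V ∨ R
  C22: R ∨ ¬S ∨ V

Yes

Branch on V: set V = False.
Branch on S: set S = True.
(U) alone gives U = True.
(Q) alone gives Q = True.
(T) alone gives T = True.
(R) alone gives R = True.
(¬P) alone gives P = False.
This assignment satisfies each clause.
A satisfying assignment: P ↦ False; Q ↦ True; R ↦ True; S ↦ True; T ↦ True; U ↦ True; V ↦ False.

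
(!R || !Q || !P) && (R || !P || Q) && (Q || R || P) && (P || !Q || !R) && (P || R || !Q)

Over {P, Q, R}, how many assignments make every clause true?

There are 2^3 = 8 truth assignments over (P, Q, R).
Check each against the 5 clauses (columns in the order P, Q, R):
  F F F  ✗ fails (Q || R || P)
  F F T  ✓ satisfies all
  F T F  ✗ fails (P || R || !Q)
  F T T  ✗ fails (P || !Q || !R)
  T F F  ✗ fails (R || !P || Q)
  T F T  ✓ satisfies all
  T T F  ✓ satisfies all
  T T T  ✗ fails (!R || !Q || !P)
3 of the 8 rows are models.

3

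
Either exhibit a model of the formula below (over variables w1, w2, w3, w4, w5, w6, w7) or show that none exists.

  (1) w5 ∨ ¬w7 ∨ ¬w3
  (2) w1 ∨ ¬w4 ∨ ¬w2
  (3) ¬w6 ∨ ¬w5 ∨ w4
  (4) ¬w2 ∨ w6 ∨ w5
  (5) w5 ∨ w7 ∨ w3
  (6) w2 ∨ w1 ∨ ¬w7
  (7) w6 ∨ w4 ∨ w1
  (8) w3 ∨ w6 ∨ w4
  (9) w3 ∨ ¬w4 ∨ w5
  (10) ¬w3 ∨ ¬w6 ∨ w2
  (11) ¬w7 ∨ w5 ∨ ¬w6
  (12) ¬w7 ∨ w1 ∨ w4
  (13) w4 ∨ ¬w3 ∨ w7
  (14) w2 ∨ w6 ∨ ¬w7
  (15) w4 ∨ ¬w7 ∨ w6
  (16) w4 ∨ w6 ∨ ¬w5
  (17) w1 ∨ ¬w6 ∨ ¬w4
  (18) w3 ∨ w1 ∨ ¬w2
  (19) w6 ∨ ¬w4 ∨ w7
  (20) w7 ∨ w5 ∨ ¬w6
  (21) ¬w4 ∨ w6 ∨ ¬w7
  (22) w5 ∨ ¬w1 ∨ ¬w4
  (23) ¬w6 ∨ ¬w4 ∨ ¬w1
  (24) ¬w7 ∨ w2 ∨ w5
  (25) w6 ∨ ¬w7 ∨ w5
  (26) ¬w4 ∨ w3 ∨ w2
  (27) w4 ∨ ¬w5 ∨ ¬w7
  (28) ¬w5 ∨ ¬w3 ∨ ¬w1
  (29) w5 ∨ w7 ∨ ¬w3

UNSATISFIABLE

Branch on w5: set w5 = True.
Branch on w6: set w6 = False.
(w4) alone gives w4 = True.
(w7) alone gives w7 = True.
But (¬w7) is also a unit clause — contradiction.
Undo w6 and try w6 = True.
(w4) alone gives w4 = True.
(w1) alone gives w1 = True.
But (¬w1) is also a unit clause — contradiction.
Both values of w6 lead to a conflict.
Undo w5 and try w5 = False.
Branch on w7: set w7 = False.
(w3) alone gives w3 = True.
But (¬w3) is also a unit clause — contradiction.
Undo w7 and try w7 = True.
(¬w3) alone gives w3 = False.
(¬w4) alone gives w4 = False.
(w6) alone gives w6 = True.
But (¬w6) is also a unit clause — contradiction.
Both values of w7 lead to a conflict.
Both values of w5 lead to a conflict.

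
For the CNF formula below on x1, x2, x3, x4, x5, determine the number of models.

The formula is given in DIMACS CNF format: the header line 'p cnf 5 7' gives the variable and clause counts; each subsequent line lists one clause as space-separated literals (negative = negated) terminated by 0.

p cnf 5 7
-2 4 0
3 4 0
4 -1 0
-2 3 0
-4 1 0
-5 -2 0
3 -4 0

5

There are 2^5 = 32 truth assignments over (x1, x2, x3, x4, x5).
Split on x1. With x1 = True, the clauses containing x1 are satisfied and ¬x1 drops from the rest; 3 of the 2^4 = 16 assignments to the other variables satisfy what remains.
With x1 = False, by the same count on the reduced clause set, 2 assignments work.
(One model: x1=F, x2=F, x3=T, x4=F, x5=F.)
Total: 3 + 2 = 5.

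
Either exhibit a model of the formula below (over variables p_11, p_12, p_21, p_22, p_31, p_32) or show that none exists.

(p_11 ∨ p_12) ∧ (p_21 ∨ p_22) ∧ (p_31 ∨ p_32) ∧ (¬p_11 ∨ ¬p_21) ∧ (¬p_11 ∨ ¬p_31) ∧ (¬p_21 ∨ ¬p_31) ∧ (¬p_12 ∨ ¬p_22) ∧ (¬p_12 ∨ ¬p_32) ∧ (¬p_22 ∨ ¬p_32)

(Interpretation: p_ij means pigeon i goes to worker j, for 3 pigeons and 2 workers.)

Case p_11 = True:
Unit clause (¬p_21) forces p_21 = False.
Unit clause (p_22) forces p_22 = True.
Unit clause (¬p_31) forces p_31 = False.
Unit clause (p_32) forces p_32 = True.
Now (¬p_32) is unsatisfied and unit — conflict.
Backtrack on p_11: now try p_11 = False.
Unit clause (p_12) forces p_12 = True.
Unit clause (¬p_22) forces p_22 = False.
Unit clause (p_21) forces p_21 = True.
Unit clause (¬p_31) forces p_31 = False.
Unit clause (p_32) forces p_32 = True.
Now (¬p_32) is unsatisfied and unit — conflict.
Both values of p_11 lead to a conflict.

UNSATISFIABLE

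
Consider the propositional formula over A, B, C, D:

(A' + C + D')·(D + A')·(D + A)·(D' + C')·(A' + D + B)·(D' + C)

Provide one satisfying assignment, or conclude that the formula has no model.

UNSATISFIABLE

Try D = 1.
Unit clause (C') forces C = 0.
That conflicts with the unit clause (C).
So D must be the other value — set D = 0.
Unit clause (A') forces A = 0.
That conflicts with the unit clause (A).
Both values of D lead to a conflict.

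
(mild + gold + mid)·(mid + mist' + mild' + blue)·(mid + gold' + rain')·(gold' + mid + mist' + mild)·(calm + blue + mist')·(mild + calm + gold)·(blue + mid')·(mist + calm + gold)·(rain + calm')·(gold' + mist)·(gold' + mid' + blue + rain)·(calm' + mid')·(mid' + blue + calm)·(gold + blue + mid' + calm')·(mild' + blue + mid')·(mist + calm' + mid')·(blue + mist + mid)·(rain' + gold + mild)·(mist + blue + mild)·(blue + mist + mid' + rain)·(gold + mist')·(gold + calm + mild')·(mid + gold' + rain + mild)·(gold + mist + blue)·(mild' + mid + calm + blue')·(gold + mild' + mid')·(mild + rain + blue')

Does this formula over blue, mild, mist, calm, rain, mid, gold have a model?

Yes

Branch on blue: set blue = 1.
Branch on rain: set rain = 1.
Branch on mid: set mid = 1.
From the singleton clause (calm'), calm = 0.
Branch on mild: set mild = 1.
From the singleton clause (gold), gold = 1.
From the singleton clause (mist), mist = 1.
This assignment satisfies each clause.
A satisfying assignment: blue=1, mild=1, mist=1, calm=0, rain=1, mid=1, gold=1.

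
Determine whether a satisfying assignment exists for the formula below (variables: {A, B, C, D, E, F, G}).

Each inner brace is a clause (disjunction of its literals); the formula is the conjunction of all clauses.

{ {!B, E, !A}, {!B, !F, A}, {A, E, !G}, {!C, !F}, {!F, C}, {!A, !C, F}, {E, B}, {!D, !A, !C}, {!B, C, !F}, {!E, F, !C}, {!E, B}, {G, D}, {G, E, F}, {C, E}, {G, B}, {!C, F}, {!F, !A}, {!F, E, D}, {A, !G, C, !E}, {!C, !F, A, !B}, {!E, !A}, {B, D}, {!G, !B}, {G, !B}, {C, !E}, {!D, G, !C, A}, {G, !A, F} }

No

Suppose C = false.
The clause (!F) is unit, so F = false.
The clause (E) is unit, so E = true.
That conflicts with the unit clause (!E).
Backtrack on C: now try C = true.
The clause (!F) is unit, so F = false.
That conflicts with the unit clause (F).
Neither C = true nor C = false works.
No assignment satisfies every clause.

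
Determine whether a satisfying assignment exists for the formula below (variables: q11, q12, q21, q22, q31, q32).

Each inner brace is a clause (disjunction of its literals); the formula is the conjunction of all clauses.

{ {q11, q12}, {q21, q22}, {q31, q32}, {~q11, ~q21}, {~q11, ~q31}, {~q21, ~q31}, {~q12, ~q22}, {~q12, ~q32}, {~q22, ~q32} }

No

Try q11 = 1.
The clause (~q21) is unit, so q21 = 0.
The clause (q22) is unit, so q22 = 1.
The clause (~q31) is unit, so q31 = 0.
The clause (q32) is unit, so q32 = 1.
Now (~q32) is unsatisfied and unit — conflict.
So q11 must be the other value — set q11 = 0.
The clause (q12) is unit, so q12 = 1.
The clause (~q22) is unit, so q22 = 0.
The clause (q21) is unit, so q21 = 1.
The clause (~q31) is unit, so q31 = 0.
The clause (q32) is unit, so q32 = 1.
Now (~q32) is unsatisfied and unit — conflict.
Both values of q11 lead to a conflict.
No assignment satisfies every clause.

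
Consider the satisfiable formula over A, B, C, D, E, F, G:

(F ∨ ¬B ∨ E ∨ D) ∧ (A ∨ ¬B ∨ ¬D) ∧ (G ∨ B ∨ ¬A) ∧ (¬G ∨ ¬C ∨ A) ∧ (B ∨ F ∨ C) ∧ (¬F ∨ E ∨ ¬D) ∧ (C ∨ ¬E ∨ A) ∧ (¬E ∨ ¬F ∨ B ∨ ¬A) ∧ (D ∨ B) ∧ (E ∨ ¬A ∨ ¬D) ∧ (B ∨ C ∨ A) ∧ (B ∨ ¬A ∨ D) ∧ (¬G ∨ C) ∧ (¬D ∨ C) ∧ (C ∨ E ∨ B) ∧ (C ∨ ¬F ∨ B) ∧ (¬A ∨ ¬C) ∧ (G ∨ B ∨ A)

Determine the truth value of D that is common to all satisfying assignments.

Suppose D = True.
The clause (C) is unit, so C = True.
The clause (¬A) is unit, so A = False.
The clause (¬B) is unit, so B = False.
The clause (¬G) is unit, so G = False.
Now (G) is unsatisfied and unit — conflict.
So every satisfying assignment has D = False.

False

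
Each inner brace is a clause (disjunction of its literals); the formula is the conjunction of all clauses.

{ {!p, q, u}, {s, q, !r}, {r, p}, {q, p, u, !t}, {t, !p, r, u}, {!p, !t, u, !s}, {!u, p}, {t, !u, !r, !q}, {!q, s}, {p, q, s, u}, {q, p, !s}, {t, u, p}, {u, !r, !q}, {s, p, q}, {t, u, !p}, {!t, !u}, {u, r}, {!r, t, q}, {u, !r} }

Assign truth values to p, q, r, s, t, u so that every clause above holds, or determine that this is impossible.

Suppose r = false.
The clause (p) is unit, so p = true.
The clause (u) is unit, so u = true.
The clause (!t) is unit, so t = false.
Suppose q = false.
All clauses hold; s can take either value.

p: true, q: false, r: false, s: true, t: false, u: true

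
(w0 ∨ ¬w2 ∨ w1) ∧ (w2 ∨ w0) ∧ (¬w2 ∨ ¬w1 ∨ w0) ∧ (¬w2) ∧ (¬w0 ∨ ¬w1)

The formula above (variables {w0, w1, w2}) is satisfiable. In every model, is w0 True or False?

Suppose w0 = False.
From the singleton clause (w2), w2 = True.
Now (¬w2) is unsatisfied and unit — conflict.
So every satisfying assignment has w0 = True.

True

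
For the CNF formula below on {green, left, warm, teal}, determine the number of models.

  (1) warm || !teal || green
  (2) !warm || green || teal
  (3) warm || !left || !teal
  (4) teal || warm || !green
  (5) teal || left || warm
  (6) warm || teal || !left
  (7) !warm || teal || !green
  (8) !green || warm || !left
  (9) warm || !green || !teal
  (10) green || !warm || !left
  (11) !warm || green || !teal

There are 2^4 = 16 truth assignments over (green, left, warm, teal).
Check each against the 11 clauses (columns in the order green, left, warm, teal):
  F F F F  ✗ fails (teal || left || warm)
  F F F T  ✗ fails (warm || !teal || green)
  F F T F  ✗ fails (!warm || green || teal)
  F F T T  ✗ fails (!warm || green || !teal)
  F T F F  ✗ fails (warm || teal || !left)
  F T F T  ✗ fails (warm || !teal || green)
  F T T F  ✗ fails (!warm || green || teal)
  F T T T  ✗ fails (green || !warm || !left)
  T F F F  ✗ fails (teal || warm || !green)
  T F F T  ✗ fails (warm || !green || !teal)
  T F T F  ✗ fails (!warm || teal || !green)
  T F T T  ✓ satisfies all
  T T F F  ✗ fails (teal || warm || !green)
  T T F T  ✗ fails (warm || !left || !teal)
  T T T F  ✗ fails (!warm || teal || !green)
  T T T T  ✓ satisfies all
2 of the 16 rows are models.

2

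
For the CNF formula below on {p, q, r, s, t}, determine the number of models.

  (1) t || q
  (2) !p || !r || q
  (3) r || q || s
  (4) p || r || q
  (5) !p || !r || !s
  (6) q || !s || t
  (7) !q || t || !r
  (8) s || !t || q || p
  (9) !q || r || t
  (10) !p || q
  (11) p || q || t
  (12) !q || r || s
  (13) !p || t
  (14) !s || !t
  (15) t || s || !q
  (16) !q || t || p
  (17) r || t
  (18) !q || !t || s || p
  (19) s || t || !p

1

There are 2^5 = 32 truth assignments over (p, q, r, s, t).
Split on t. With t = true, the clauses containing t are satisfied and !t drops from the rest; 1 of the 2^4 = 16 assignments to the other variables satisfy what remains.
With t = false, by the same count on the reduced clause set, 0 assignments work.
(One model: p=T, q=T, r=T, s=F, t=T.)
Total: 1 + 0 = 1.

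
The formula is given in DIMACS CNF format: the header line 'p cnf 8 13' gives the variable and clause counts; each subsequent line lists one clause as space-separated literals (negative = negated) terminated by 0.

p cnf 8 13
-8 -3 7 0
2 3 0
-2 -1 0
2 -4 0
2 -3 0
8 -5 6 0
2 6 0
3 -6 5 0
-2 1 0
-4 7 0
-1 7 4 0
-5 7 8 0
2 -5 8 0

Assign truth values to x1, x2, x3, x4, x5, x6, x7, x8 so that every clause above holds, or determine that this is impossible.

Case x2 = True:
The clause (¬x1) is unit, so x1 = False.
But (x1) is also a unit clause — contradiction.
So x2 must be the other value — set x2 = False.
The clause (x3) is unit, so x3 = True.
But (¬x3) is also a unit clause — contradiction.
Neither x2 = True nor x2 = False works.

UNSATISFIABLE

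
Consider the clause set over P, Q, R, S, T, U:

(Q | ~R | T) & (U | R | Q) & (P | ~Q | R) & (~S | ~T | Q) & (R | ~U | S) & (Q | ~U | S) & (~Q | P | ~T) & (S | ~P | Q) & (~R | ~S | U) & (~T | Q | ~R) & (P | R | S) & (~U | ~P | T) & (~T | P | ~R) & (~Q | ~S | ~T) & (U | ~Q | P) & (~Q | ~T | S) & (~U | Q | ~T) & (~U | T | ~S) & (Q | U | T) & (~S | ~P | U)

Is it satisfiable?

Case Q = 1:
Case P = 0:
(R) alone gives R = 1.
(~T) alone gives T = 0.
(U) alone gives U = 1.
(~S) alone gives S = 0.
Every clause now holds.
A satisfying assignment: P: 0; Q: 1; R: 1; S: 0; T: 0; U: 1.

Yes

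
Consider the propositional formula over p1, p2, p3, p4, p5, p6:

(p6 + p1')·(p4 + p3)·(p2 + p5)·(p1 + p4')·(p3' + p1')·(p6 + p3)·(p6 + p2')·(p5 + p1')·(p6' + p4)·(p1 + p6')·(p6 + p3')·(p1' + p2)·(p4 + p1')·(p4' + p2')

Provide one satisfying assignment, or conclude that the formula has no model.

UNSATISFIABLE

Branch on p6: set p6 = 1.
(p4) alone gives p4 = 1.
(p1) alone gives p1 = 1.
(p3') alone gives p3 = 0.
(p5) alone gives p5 = 1.
(p2) alone gives p2 = 1.
But (p2') is also a unit clause — contradiction.
That branch fails; take p6 = 0 instead.
(p1') alone gives p1 = 0.
(p4') alone gives p4 = 0.
(p3) alone gives p3 = 1.
But (p3') is also a unit clause — contradiction.
Either choice for p6 ends in contradiction.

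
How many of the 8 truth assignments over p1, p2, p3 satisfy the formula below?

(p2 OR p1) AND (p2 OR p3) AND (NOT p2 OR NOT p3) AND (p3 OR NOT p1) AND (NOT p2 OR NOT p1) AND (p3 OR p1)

1

There are 2^3 = 8 truth assignments over (p1, p2, p3).
Check each against the 6 clauses (columns in the order p1, p2, p3):
  F F F  ✗ fails (p2 OR p1)
  F F T  ✗ fails (p2 OR p1)
  F T F  ✗ fails (p3 OR p1)
  F T T  ✗ fails (NOT p2 OR NOT p3)
  T F F  ✗ fails (p2 OR p3)
  T F T  ✓ satisfies all
  T T F  ✗ fails (p3 OR NOT p1)
  T T T  ✗ fails (NOT p2 OR NOT p3)
1 of the 8 rows is a model.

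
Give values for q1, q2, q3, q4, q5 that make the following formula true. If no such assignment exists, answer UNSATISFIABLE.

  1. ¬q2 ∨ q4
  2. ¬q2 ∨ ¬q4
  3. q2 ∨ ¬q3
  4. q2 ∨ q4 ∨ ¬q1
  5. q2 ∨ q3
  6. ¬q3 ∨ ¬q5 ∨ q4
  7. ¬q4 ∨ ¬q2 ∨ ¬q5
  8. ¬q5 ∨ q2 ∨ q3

UNSATISFIABLE

Suppose q2 = False.
Unit clause (¬q3) forces q3 = False.
Now (q3) is unsatisfied and unit — conflict.
Backtrack on q2: now try q2 = True.
Unit clause (q4) forces q4 = True.
Now (¬q4) is unsatisfied and unit — conflict.
Both values of q2 lead to a conflict.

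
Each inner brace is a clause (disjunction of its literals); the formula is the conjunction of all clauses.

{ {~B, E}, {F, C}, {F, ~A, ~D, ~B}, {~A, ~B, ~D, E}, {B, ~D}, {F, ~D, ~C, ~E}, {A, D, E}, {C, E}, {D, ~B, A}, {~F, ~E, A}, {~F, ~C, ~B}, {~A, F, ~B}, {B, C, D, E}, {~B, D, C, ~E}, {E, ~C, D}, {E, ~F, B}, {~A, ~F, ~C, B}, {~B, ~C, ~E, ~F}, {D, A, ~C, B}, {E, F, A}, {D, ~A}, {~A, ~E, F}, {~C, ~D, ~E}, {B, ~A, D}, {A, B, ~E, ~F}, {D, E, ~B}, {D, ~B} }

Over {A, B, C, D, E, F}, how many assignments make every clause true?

There are 2^6 = 64 truth assignments over (A, B, C, D, E, F).
Split on E. With E = 1, the clauses containing E are satisfied and ~E drops from the rest; 1 of the 2^5 = 32 assignments to the other variables satisfy what remains.
With E = 0, by the same count on the reduced clause set, 0 assignments work.
(One model: A=T, B=T, C=F, D=T, E=T, F=T.)
Total: 1 + 0 = 1.

1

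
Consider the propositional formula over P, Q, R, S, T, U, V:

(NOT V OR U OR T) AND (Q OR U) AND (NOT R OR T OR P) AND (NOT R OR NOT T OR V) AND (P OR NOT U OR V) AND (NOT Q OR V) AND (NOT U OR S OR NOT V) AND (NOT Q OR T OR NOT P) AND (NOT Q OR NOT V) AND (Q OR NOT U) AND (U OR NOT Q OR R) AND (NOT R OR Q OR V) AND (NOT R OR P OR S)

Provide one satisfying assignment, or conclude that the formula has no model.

Suppose Q = true.
Unit clause (V) forces V = true.
That conflicts with the unit clause (NOT V).
Undo Q and try Q = false.
Unit clause (U) forces U = true.
That conflicts with the unit clause (NOT U).
Neither Q = true nor Q = false works.

UNSATISFIABLE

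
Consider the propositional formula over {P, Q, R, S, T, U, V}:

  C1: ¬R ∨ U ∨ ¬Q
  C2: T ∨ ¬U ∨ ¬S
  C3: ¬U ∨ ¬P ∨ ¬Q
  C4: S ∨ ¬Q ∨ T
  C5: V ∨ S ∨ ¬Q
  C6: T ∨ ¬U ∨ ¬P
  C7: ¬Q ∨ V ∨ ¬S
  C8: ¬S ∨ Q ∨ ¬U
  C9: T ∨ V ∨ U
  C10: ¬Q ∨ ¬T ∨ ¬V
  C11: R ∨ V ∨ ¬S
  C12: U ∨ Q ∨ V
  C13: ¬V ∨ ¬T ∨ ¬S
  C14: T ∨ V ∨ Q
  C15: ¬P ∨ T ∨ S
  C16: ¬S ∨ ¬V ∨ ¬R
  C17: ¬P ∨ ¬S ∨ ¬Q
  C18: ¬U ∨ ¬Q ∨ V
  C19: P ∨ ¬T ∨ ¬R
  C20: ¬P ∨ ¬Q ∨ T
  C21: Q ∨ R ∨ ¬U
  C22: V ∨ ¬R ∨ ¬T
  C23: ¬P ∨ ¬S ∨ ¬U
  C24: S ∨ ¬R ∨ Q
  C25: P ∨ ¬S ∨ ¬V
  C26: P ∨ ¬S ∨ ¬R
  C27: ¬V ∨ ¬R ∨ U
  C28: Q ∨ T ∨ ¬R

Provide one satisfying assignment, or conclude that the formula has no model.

Case R = False:
Case V = True:
Case Q = False:
(¬U) alone gives U = False.
Case T = False:
Case P = True:
(S) alone gives S = True.
All clauses are satisfied.

P=True; Q=False; R=False; S=True; T=False; U=False; V=True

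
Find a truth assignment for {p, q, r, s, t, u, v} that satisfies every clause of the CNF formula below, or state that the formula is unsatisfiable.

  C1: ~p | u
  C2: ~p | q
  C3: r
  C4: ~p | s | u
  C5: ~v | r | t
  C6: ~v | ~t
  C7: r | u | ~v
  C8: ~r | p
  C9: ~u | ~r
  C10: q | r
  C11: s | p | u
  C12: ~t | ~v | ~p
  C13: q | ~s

Unit clause (r) forces r = 1.
Unit clause (p) forces p = 1.
Unit clause (u) forces u = 1.
That conflicts with the unit clause (~u).

UNSATISFIABLE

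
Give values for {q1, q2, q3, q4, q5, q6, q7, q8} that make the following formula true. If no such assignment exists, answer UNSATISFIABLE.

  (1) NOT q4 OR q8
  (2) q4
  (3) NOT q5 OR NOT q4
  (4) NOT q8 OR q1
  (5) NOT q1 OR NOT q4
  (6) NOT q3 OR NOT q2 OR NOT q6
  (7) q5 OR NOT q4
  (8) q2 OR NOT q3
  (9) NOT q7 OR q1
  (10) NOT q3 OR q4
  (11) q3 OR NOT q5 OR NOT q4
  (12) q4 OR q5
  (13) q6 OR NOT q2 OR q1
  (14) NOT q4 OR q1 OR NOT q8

From the singleton clause (q4), q4 = true.
From the singleton clause (q8), q8 = true.
From the singleton clause (NOT q5), q5 = false.
But (q5) is also a unit clause — contradiction.

UNSATISFIABLE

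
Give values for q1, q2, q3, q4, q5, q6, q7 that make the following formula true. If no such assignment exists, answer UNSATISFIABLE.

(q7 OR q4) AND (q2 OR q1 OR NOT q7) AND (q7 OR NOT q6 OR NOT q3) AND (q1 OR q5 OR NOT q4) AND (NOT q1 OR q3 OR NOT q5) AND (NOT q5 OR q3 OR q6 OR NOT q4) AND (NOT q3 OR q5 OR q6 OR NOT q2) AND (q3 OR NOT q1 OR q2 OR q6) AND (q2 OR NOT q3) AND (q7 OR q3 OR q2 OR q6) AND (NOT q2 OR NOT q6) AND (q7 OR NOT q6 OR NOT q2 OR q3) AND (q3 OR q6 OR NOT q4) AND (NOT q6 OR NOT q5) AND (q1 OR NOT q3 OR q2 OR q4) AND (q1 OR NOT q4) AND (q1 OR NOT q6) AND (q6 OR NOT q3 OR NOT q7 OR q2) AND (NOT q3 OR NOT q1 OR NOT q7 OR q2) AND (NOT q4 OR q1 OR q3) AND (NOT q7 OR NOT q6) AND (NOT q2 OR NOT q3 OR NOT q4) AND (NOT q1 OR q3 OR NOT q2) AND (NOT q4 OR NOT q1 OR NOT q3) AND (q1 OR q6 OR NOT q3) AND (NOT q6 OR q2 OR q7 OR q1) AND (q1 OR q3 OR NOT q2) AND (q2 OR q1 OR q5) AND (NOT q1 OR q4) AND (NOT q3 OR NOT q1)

Try q7 = false.
(q4) alone gives q4 = true.
(q1) alone gives q1 = true.
(NOT q3) alone gives q3 = false.
(NOT q5) alone gives q5 = false.
(q6) alone gives q6 = true.
(NOT q2) alone gives q2 = false.
This assignment satisfies each clause.

q1: true; q2: false; q3: false; q4: true; q5: false; q6: true; q7: false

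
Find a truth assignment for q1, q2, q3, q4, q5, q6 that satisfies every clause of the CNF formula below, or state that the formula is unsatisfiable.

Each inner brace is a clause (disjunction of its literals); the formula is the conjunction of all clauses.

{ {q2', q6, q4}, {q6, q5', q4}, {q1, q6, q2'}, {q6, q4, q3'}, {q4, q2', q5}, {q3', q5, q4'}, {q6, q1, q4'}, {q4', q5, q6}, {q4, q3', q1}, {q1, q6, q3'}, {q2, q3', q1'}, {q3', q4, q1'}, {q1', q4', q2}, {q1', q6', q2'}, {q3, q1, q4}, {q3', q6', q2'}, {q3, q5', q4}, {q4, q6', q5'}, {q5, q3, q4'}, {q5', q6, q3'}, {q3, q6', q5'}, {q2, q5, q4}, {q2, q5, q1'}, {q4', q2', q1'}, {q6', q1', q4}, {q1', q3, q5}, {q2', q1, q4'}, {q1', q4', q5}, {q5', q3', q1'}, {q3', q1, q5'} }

UNSATISFIABLE

Try q2 = 0.
Try q3 = 0.
Try q1 = 0.
Unit clause (q4) forces q4 = 1.
Unit clause (q6) forces q6 = 1.
Unit clause (q5) forces q5 = 1.
Now (q5') is unsatisfied and unit — conflict.
Undo q1 and try q1 = 1.
Unit clause (q4') forces q4 = 0.
Unit clause (q5') forces q5 = 0.
Now (q5) is unsatisfied and unit — conflict.
Either choice for q1 ends in contradiction.
Undo q3 and try q3 = 1.
Unit clause (q1') forces q1 = 0.
Unit clause (q4) forces q4 = 1.
Unit clause (q5) forces q5 = 1.
Now (q5') is unsatisfied and unit — conflict.
Either choice for q3 ends in contradiction.
Undo q2 and try q2 = 1.
Try q6 = 1.
Unit clause (q1') forces q1 = 0.
Unit clause (q3') forces q3 = 0.
Unit clause (q4) forces q4 = 1.
Now (q4') is unsatisfied and unit — conflict.
Undo q6 and try q6 = 0.
Unit clause (q4) forces q4 = 1.
Unit clause (q1) forces q1 = 1.
Now (q1') is unsatisfied and unit — conflict.
Either choice for q6 ends in contradiction.
Either choice for q2 ends in contradiction.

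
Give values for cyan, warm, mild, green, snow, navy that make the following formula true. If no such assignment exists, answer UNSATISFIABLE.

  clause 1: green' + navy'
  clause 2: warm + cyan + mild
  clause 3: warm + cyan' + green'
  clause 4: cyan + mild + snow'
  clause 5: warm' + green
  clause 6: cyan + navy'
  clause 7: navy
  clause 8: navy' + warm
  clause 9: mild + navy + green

Unit clause (navy) forces navy = 1.
Unit clause (green') forces green = 0.
Unit clause (warm') forces warm = 0.
That conflicts with the unit clause (warm).

UNSATISFIABLE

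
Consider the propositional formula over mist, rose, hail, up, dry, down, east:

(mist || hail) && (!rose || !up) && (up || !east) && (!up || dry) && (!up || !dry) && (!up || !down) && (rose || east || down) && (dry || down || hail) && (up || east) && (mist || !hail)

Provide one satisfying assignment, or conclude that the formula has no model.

UNSATISFIABLE

Try mist = true.
Try rose = false.
Try up = true.
From the singleton clause (dry), dry = true.
Now (!dry) is unsatisfied and unit — conflict.
So up must be the other value — set up = false.
From the singleton clause (!east), east = false.
Now (east) is unsatisfied and unit — conflict.
Neither up = true nor up = false works.
So rose must be the other value — set rose = true.
From the singleton clause (!up), up = false.
From the singleton clause (!east), east = false.
Now (east) is unsatisfied and unit — conflict.
Neither rose = true nor rose = false works.
So mist must be the other value — set mist = false.
From the singleton clause (hail), hail = true.
Now (!hail) is unsatisfied and unit — conflict.
Neither mist = true nor mist = false works.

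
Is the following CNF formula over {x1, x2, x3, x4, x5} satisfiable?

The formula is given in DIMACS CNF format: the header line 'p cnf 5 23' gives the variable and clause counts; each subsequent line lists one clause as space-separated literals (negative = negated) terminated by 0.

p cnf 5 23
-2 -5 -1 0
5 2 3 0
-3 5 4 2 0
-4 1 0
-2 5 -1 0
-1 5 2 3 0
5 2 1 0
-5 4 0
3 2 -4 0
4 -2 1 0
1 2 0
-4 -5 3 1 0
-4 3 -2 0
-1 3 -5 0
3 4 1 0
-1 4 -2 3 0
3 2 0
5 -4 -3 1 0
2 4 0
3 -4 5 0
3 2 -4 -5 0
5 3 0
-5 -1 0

Satisfiable

Try x4 = True.
Unit clause (x1) forces x1 = True.
Unit clause (¬x5) forces x5 = False.
Unit clause (¬x2) forces x2 = False.
Unit clause (x3) forces x3 = True.
All clauses are satisfied.
A satisfying assignment: x1: True; x2: False; x3: True; x4: True; x5: False.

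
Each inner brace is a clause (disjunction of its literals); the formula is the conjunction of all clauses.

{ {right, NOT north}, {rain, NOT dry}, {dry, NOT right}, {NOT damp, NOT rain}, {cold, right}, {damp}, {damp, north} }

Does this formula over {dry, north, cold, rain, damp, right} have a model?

Yes

The clause (damp) is unit, so damp = true.
The clause (NOT rain) is unit, so rain = false.
The clause (NOT dry) is unit, so dry = false.
The clause (NOT right) is unit, so right = false.
The clause (NOT north) is unit, so north = false.
The clause (cold) is unit, so cold = true.
Every clause now holds.
A satisfying assignment: dry: false, north: false, cold: true, rain: false, damp: true, right: false.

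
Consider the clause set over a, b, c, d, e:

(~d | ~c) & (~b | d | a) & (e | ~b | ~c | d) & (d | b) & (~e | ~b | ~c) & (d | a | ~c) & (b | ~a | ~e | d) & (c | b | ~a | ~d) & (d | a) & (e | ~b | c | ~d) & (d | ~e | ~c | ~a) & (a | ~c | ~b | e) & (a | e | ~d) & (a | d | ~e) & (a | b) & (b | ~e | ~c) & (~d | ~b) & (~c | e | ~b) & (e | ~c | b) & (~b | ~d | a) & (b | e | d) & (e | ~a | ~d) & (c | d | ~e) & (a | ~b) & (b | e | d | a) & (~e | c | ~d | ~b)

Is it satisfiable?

Yes, satisfiable

Suppose d = 0.
Unit clause (b) forces b = 1.
Unit clause (a) forces a = 1.
Suppose e = 0.
Unit clause (~c) forces c = 0.
This assignment satisfies each clause.
A satisfying assignment: a=1; b=1; c=0; d=0; e=0.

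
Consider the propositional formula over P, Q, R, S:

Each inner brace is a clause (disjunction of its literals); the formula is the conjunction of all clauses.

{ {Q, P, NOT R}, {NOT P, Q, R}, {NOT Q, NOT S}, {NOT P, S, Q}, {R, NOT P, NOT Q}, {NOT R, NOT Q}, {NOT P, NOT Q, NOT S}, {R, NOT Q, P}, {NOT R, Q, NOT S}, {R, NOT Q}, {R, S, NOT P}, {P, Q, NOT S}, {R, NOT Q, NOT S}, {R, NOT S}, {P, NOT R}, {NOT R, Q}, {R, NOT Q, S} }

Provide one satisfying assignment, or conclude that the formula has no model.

Branch on Q: set Q = false.
Unit clause (NOT R) forces R = false.
Unit clause (NOT P) forces P = false.
Unit clause (NOT S) forces S = false.
This assignment satisfies each clause.

P: false; Q: false; R: false; S: false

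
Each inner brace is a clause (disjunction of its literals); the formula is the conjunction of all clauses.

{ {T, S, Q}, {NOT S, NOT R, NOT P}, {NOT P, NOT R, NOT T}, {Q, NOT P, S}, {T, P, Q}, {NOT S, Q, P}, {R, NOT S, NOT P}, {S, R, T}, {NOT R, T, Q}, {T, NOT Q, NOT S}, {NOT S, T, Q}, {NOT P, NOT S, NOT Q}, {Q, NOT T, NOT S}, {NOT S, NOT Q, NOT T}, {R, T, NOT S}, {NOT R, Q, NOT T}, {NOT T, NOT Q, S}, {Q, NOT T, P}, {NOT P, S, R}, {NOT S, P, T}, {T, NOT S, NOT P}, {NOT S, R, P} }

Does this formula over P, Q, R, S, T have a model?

Satisfiable

Suppose T = false.
Suppose S = false.
The clause (Q) is unit, so Q = true.
The clause (R) is unit, so R = true.
Every clause is now satisfied; P is unconstrained.
A satisfying assignment: P ↦ false,  Q ↦ true,  R ↦ true,  S ↦ false,  T ↦ false.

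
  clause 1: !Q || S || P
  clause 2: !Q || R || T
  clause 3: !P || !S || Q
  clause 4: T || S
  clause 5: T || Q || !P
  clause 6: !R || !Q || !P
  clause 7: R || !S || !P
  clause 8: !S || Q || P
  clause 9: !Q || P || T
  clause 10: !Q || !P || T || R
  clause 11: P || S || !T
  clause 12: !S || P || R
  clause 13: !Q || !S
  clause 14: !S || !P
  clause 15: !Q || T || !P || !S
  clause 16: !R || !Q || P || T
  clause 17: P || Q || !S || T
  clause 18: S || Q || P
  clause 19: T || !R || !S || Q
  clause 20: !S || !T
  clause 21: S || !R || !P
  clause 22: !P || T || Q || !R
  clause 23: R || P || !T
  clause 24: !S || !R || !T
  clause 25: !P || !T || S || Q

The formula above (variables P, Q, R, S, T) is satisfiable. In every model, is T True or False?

True

Suppose T = false.
(S) alone gives S = true.
(!Q) alone gives Q = false.
(!P) alone gives P = false.
Now (P) is unsatisfied and unit — conflict.
So every satisfying assignment has T = True.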